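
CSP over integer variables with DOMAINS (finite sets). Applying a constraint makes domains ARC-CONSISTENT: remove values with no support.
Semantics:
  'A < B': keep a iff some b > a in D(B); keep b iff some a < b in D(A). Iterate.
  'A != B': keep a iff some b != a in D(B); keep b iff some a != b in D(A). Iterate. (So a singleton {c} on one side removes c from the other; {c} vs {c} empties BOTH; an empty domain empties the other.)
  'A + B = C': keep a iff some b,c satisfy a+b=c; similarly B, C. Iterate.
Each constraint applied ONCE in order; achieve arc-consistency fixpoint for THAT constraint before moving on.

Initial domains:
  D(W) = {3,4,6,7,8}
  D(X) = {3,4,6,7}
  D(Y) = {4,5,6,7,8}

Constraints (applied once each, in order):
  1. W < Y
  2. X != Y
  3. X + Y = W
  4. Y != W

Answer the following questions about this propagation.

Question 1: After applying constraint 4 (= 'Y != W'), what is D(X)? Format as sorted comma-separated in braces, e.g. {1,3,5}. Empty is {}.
Answer: {3}

Derivation:
Constraint 1 (W < Y) on D(W)={3,4,6,7,8} D(Y)={4,5,6,7,8}: W {3,4,6,7,8}->{3,4,6,7}
Constraint 2 (X != Y) on D(X)={3,4,6,7} D(Y)={4,5,6,7,8}: no change
Constraint 3 (X + Y = W) on D(X)={3,4,6,7} D(Y)={4,5,6,7,8} D(W)={3,4,6,7}: X {3,4,6,7}->{3}; Y {4,5,6,7,8}->{4}; W {3,4,6,7}->{7}
Constraint 4 (Y != W) on D(Y)={4} D(W)={7}: no change
So after constraint 4: D(X) = {3}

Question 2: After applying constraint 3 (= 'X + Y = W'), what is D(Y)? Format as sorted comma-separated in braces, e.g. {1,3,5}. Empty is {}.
Constraint 1 (W < Y) on D(W)={3,4,6,7,8} D(Y)={4,5,6,7,8}: W {3,4,6,7,8}->{3,4,6,7}
Constraint 2 (X != Y) on D(X)={3,4,6,7} D(Y)={4,5,6,7,8}: no change
Constraint 3 (X + Y = W) on D(X)={3,4,6,7} D(Y)={4,5,6,7,8} D(W)={3,4,6,7}: X {3,4,6,7}->{3}; Y {4,5,6,7,8}->{4}; W {3,4,6,7}->{7}
So after constraint 3: D(Y) = {4}

Answer: {4}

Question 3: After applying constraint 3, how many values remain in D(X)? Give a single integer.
Constraint 1 (W < Y) on D(W)={3,4,6,7,8} D(Y)={4,5,6,7,8}: W {3,4,6,7,8}->{3,4,6,7}
Constraint 2 (X != Y) on D(X)={3,4,6,7} D(Y)={4,5,6,7,8}: no change
Constraint 3 (X + Y = W) on D(X)={3,4,6,7} D(Y)={4,5,6,7,8} D(W)={3,4,6,7}: X {3,4,6,7}->{3}; Y {4,5,6,7,8}->{4}; W {3,4,6,7}->{7}
So after constraint 3: D(X)={3}, size = 1

Answer: 1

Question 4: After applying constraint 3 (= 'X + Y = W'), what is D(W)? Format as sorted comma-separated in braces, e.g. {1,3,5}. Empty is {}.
Answer: {7}

Derivation:
Constraint 1 (W < Y) on D(W)={3,4,6,7,8} D(Y)={4,5,6,7,8}: W {3,4,6,7,8}->{3,4,6,7}
Constraint 2 (X != Y) on D(X)={3,4,6,7} D(Y)={4,5,6,7,8}: no change
Constraint 3 (X + Y = W) on D(X)={3,4,6,7} D(Y)={4,5,6,7,8} D(W)={3,4,6,7}: X {3,4,6,7}->{3}; Y {4,5,6,7,8}->{4}; W {3,4,6,7}->{7}
So after constraint 3: D(W) = {7}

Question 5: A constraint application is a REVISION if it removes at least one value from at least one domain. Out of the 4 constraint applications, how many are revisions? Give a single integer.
Constraint 1 (W < Y) on D(W)={3,4,6,7,8} D(Y)={4,5,6,7,8}: W {3,4,6,7,8}->{3,4,6,7} => REVISION
Constraint 2 (X != Y) on D(X)={3,4,6,7} D(Y)={4,5,6,7,8}: no change => not a revision
Constraint 3 (X + Y = W) on D(X)={3,4,6,7} D(Y)={4,5,6,7,8} D(W)={3,4,6,7}: X {3,4,6,7}->{3}; Y {4,5,6,7,8}->{4}; W {3,4,6,7}->{7} => REVISION
Constraint 4 (Y != W) on D(Y)={4} D(W)={7}: no change => not a revision
Total revisions = 2

Answer: 2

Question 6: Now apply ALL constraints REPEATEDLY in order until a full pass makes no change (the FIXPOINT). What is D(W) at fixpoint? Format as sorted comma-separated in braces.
pass 0 (initial): D(W)={3,4,6,7,8}
pass 1: W {3,4,6,7,8}->{7}; X {3,4,6,7}->{3}; Y {4,5,6,7,8}->{4}
pass 2: W {7}->{}; X {3}->{}; Y {4}->{}
pass 3: no change
Fixpoint after 3 passes: D(W) = {}

Answer: {}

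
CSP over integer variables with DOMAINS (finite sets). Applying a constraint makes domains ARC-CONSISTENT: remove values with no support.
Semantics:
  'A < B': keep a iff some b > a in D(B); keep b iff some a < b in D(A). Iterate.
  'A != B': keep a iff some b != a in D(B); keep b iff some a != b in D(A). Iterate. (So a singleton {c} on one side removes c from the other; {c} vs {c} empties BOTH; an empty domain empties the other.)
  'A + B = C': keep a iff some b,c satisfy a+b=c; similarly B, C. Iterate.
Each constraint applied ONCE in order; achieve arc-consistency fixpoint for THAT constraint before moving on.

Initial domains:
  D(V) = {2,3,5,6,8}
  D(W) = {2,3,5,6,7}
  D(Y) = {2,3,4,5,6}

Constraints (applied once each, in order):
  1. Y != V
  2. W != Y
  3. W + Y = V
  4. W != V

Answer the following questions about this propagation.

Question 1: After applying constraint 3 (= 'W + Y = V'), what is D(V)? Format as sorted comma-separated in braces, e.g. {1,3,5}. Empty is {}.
Constraint 1 (Y != V) on D(Y)={2,3,4,5,6} D(V)={2,3,5,6,8}: no change
Constraint 2 (W != Y) on D(W)={2,3,5,6,7} D(Y)={2,3,4,5,6}: no change
Constraint 3 (W + Y = V) on D(W)={2,3,5,6,7} D(Y)={2,3,4,5,6} D(V)={2,3,5,6,8}: W {2,3,5,6,7}->{2,3,5,6}; V {2,3,5,6,8}->{5,6,8}
So after constraint 3: D(V) = {5,6,8}

Answer: {5,6,8}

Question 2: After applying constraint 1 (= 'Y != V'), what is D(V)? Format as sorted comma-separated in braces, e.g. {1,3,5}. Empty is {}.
Answer: {2,3,5,6,8}

Derivation:
Constraint 1 (Y != V) on D(Y)={2,3,4,5,6} D(V)={2,3,5,6,8}: no change
So after constraint 1: D(V) = {2,3,5,6,8}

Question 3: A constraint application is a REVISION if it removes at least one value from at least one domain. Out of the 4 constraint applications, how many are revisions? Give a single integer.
Constraint 1 (Y != V) on D(Y)={2,3,4,5,6} D(V)={2,3,5,6,8}: no change => not a revision
Constraint 2 (W != Y) on D(W)={2,3,5,6,7} D(Y)={2,3,4,5,6}: no change => not a revision
Constraint 3 (W + Y = V) on D(W)={2,3,5,6,7} D(Y)={2,3,4,5,6} D(V)={2,3,5,6,8}: W {2,3,5,6,7}->{2,3,5,6}; V {2,3,5,6,8}->{5,6,8} => REVISION
Constraint 4 (W != V) on D(W)={2,3,5,6} D(V)={5,6,8}: no change => not a revision
Total revisions = 1

Answer: 1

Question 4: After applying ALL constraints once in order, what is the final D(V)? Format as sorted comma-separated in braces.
Answer: {5,6,8}

Derivation:
Constraint 1 (Y != V) on D(Y)={2,3,4,5,6} D(V)={2,3,5,6,8}: no change
Constraint 2 (W != Y) on D(W)={2,3,5,6,7} D(Y)={2,3,4,5,6}: no change
Constraint 3 (W + Y = V) on D(W)={2,3,5,6,7} D(Y)={2,3,4,5,6} D(V)={2,3,5,6,8}: W {2,3,5,6,7}->{2,3,5,6}; V {2,3,5,6,8}->{5,6,8}
Constraint 4 (W != V) on D(W)={2,3,5,6} D(V)={5,6,8}: no change
So after all 4 constraints: D(V) = {5,6,8}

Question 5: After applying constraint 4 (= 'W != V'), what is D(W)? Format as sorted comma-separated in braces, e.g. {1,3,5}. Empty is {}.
Answer: {2,3,5,6}

Derivation:
Constraint 1 (Y != V) on D(Y)={2,3,4,5,6} D(V)={2,3,5,6,8}: no change
Constraint 2 (W != Y) on D(W)={2,3,5,6,7} D(Y)={2,3,4,5,6}: no change
Constraint 3 (W + Y = V) on D(W)={2,3,5,6,7} D(Y)={2,3,4,5,6} D(V)={2,3,5,6,8}: W {2,3,5,6,7}->{2,3,5,6}; V {2,3,5,6,8}->{5,6,8}
Constraint 4 (W != V) on D(W)={2,3,5,6} D(V)={5,6,8}: no change
So after constraint 4: D(W) = {2,3,5,6}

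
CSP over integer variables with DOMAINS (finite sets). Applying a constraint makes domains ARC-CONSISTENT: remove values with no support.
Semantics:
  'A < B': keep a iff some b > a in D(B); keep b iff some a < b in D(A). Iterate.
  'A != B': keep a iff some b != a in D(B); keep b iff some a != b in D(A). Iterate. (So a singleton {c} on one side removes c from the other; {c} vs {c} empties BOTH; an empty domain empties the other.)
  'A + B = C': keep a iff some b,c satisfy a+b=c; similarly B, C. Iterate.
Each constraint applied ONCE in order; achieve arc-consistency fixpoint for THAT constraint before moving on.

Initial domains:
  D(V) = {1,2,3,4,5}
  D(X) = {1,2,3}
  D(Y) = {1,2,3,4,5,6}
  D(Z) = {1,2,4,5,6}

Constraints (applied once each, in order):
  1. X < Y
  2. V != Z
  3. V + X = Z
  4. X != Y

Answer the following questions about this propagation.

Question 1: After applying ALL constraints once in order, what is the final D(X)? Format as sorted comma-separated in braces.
Constraint 1 (X < Y) on D(X)={1,2,3} D(Y)={1,2,3,4,5,6}: Y {1,2,3,4,5,6}->{2,3,4,5,6}
Constraint 2 (V != Z) on D(V)={1,2,3,4,5} D(Z)={1,2,4,5,6}: no change
Constraint 3 (V + X = Z) on D(V)={1,2,3,4,5} D(X)={1,2,3} D(Z)={1,2,4,5,6}: Z {1,2,4,5,6}->{2,4,5,6}
Constraint 4 (X != Y) on D(X)={1,2,3} D(Y)={2,3,4,5,6}: no change
So after all 4 constraints: D(X) = {1,2,3}

Answer: {1,2,3}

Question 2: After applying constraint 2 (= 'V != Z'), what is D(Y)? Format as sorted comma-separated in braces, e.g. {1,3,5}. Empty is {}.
Answer: {2,3,4,5,6}

Derivation:
Constraint 1 (X < Y) on D(X)={1,2,3} D(Y)={1,2,3,4,5,6}: Y {1,2,3,4,5,6}->{2,3,4,5,6}
Constraint 2 (V != Z) on D(V)={1,2,3,4,5} D(Z)={1,2,4,5,6}: no change
So after constraint 2: D(Y) = {2,3,4,5,6}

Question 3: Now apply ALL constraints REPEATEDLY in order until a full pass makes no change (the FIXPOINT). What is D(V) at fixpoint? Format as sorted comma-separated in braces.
Answer: {1,2,3,4,5}

Derivation:
pass 0 (initial): D(V)={1,2,3,4,5}
pass 1: Y {1,2,3,4,5,6}->{2,3,4,5,6}; Z {1,2,4,5,6}->{2,4,5,6}
pass 2: no change
Fixpoint after 2 passes: D(V) = {1,2,3,4,5}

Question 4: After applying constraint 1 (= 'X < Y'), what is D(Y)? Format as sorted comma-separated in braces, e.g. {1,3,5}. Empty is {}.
Answer: {2,3,4,5,6}

Derivation:
Constraint 1 (X < Y) on D(X)={1,2,3} D(Y)={1,2,3,4,5,6}: Y {1,2,3,4,5,6}->{2,3,4,5,6}
So after constraint 1: D(Y) = {2,3,4,5,6}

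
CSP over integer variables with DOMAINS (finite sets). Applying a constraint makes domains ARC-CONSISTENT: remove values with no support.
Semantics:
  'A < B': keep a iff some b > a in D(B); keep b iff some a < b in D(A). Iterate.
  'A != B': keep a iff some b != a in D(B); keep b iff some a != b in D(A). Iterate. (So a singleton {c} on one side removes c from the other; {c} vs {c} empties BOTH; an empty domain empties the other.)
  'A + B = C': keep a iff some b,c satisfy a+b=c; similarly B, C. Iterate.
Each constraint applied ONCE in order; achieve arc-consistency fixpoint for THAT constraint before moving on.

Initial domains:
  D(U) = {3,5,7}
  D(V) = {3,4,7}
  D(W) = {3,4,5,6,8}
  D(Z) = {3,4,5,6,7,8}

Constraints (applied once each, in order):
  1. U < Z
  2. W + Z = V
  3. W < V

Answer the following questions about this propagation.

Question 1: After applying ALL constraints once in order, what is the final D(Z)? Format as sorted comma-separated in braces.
Answer: {4}

Derivation:
Constraint 1 (U < Z) on D(U)={3,5,7} D(Z)={3,4,5,6,7,8}: Z {3,4,5,6,7,8}->{4,5,6,7,8}
Constraint 2 (W + Z = V) on D(W)={3,4,5,6,8} D(Z)={4,5,6,7,8} D(V)={3,4,7}: W {3,4,5,6,8}->{3}; Z {4,5,6,7,8}->{4}; V {3,4,7}->{7}
Constraint 3 (W < V) on D(W)={3} D(V)={7}: no change
So after all 3 constraints: D(Z) = {4}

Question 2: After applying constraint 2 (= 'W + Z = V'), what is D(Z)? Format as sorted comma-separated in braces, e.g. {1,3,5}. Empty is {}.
Answer: {4}

Derivation:
Constraint 1 (U < Z) on D(U)={3,5,7} D(Z)={3,4,5,6,7,8}: Z {3,4,5,6,7,8}->{4,5,6,7,8}
Constraint 2 (W + Z = V) on D(W)={3,4,5,6,8} D(Z)={4,5,6,7,8} D(V)={3,4,7}: W {3,4,5,6,8}->{3}; Z {4,5,6,7,8}->{4}; V {3,4,7}->{7}
So after constraint 2: D(Z) = {4}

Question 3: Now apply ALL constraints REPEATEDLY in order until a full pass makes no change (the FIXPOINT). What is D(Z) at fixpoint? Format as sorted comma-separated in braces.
Answer: {4}

Derivation:
pass 0 (initial): D(Z)={3,4,5,6,7,8}
pass 1: V {3,4,7}->{7}; W {3,4,5,6,8}->{3}; Z {3,4,5,6,7,8}->{4}
pass 2: U {3,5,7}->{3}
pass 3: no change
Fixpoint after 3 passes: D(Z) = {4}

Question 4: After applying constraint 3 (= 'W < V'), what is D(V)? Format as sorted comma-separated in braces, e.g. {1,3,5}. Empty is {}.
Answer: {7}

Derivation:
Constraint 1 (U < Z) on D(U)={3,5,7} D(Z)={3,4,5,6,7,8}: Z {3,4,5,6,7,8}->{4,5,6,7,8}
Constraint 2 (W + Z = V) on D(W)={3,4,5,6,8} D(Z)={4,5,6,7,8} D(V)={3,4,7}: W {3,4,5,6,8}->{3}; Z {4,5,6,7,8}->{4}; V {3,4,7}->{7}
Constraint 3 (W < V) on D(W)={3} D(V)={7}: no change
So after constraint 3: D(V) = {7}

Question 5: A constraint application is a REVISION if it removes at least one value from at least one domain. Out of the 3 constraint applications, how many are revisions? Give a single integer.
Answer: 2

Derivation:
Constraint 1 (U < Z) on D(U)={3,5,7} D(Z)={3,4,5,6,7,8}: Z {3,4,5,6,7,8}->{4,5,6,7,8} => REVISION
Constraint 2 (W + Z = V) on D(W)={3,4,5,6,8} D(Z)={4,5,6,7,8} D(V)={3,4,7}: W {3,4,5,6,8}->{3}; Z {4,5,6,7,8}->{4}; V {3,4,7}->{7} => REVISION
Constraint 3 (W < V) on D(W)={3} D(V)={7}: no change => not a revision
Total revisions = 2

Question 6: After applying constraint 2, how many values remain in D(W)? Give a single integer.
Answer: 1

Derivation:
Constraint 1 (U < Z) on D(U)={3,5,7} D(Z)={3,4,5,6,7,8}: Z {3,4,5,6,7,8}->{4,5,6,7,8}
Constraint 2 (W + Z = V) on D(W)={3,4,5,6,8} D(Z)={4,5,6,7,8} D(V)={3,4,7}: W {3,4,5,6,8}->{3}; Z {4,5,6,7,8}->{4}; V {3,4,7}->{7}
So after constraint 2: D(W)={3}, size = 1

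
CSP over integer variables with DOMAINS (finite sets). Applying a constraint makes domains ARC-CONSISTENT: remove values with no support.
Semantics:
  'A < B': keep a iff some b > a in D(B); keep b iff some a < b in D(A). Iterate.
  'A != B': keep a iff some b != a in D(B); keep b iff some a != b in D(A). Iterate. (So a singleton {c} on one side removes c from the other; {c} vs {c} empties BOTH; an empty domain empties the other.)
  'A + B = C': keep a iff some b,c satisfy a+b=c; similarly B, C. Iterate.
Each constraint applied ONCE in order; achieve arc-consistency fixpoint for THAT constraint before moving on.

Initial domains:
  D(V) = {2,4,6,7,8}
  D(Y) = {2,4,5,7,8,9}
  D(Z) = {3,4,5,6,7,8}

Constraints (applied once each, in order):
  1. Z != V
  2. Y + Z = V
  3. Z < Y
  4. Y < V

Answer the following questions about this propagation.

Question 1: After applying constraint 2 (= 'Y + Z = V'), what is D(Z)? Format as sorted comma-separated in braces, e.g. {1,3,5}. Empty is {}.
Answer: {3,4,5,6}

Derivation:
Constraint 1 (Z != V) on D(Z)={3,4,5,6,7,8} D(V)={2,4,6,7,8}: no change
Constraint 2 (Y + Z = V) on D(Y)={2,4,5,7,8,9} D(Z)={3,4,5,6,7,8} D(V)={2,4,6,7,8}: Y {2,4,5,7,8,9}->{2,4,5}; Z {3,4,5,6,7,8}->{3,4,5,6}; V {2,4,6,7,8}->{6,7,8}
So after constraint 2: D(Z) = {3,4,5,6}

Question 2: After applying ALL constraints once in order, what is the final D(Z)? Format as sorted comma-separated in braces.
Answer: {3,4}

Derivation:
Constraint 1 (Z != V) on D(Z)={3,4,5,6,7,8} D(V)={2,4,6,7,8}: no change
Constraint 2 (Y + Z = V) on D(Y)={2,4,5,7,8,9} D(Z)={3,4,5,6,7,8} D(V)={2,4,6,7,8}: Y {2,4,5,7,8,9}->{2,4,5}; Z {3,4,5,6,7,8}->{3,4,5,6}; V {2,4,6,7,8}->{6,7,8}
Constraint 3 (Z < Y) on D(Z)={3,4,5,6} D(Y)={2,4,5}: Z {3,4,5,6}->{3,4}; Y {2,4,5}->{4,5}
Constraint 4 (Y < V) on D(Y)={4,5} D(V)={6,7,8}: no change
So after all 4 constraints: D(Z) = {3,4}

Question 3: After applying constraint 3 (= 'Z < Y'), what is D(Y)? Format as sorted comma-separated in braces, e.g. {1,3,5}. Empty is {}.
Constraint 1 (Z != V) on D(Z)={3,4,5,6,7,8} D(V)={2,4,6,7,8}: no change
Constraint 2 (Y + Z = V) on D(Y)={2,4,5,7,8,9} D(Z)={3,4,5,6,7,8} D(V)={2,4,6,7,8}: Y {2,4,5,7,8,9}->{2,4,5}; Z {3,4,5,6,7,8}->{3,4,5,6}; V {2,4,6,7,8}->{6,7,8}
Constraint 3 (Z < Y) on D(Z)={3,4,5,6} D(Y)={2,4,5}: Z {3,4,5,6}->{3,4}; Y {2,4,5}->{4,5}
So after constraint 3: D(Y) = {4,5}

Answer: {4,5}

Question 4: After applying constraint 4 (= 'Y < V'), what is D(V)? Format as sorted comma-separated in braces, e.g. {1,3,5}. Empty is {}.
Constraint 1 (Z != V) on D(Z)={3,4,5,6,7,8} D(V)={2,4,6,7,8}: no change
Constraint 2 (Y + Z = V) on D(Y)={2,4,5,7,8,9} D(Z)={3,4,5,6,7,8} D(V)={2,4,6,7,8}: Y {2,4,5,7,8,9}->{2,4,5}; Z {3,4,5,6,7,8}->{3,4,5,6}; V {2,4,6,7,8}->{6,7,8}
Constraint 3 (Z < Y) on D(Z)={3,4,5,6} D(Y)={2,4,5}: Z {3,4,5,6}->{3,4}; Y {2,4,5}->{4,5}
Constraint 4 (Y < V) on D(Y)={4,5} D(V)={6,7,8}: no change
So after constraint 4: D(V) = {6,7,8}

Answer: {6,7,8}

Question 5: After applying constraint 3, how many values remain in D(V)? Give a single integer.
Constraint 1 (Z != V) on D(Z)={3,4,5,6,7,8} D(V)={2,4,6,7,8}: no change
Constraint 2 (Y + Z = V) on D(Y)={2,4,5,7,8,9} D(Z)={3,4,5,6,7,8} D(V)={2,4,6,7,8}: Y {2,4,5,7,8,9}->{2,4,5}; Z {3,4,5,6,7,8}->{3,4,5,6}; V {2,4,6,7,8}->{6,7,8}
Constraint 3 (Z < Y) on D(Z)={3,4,5,6} D(Y)={2,4,5}: Z {3,4,5,6}->{3,4}; Y {2,4,5}->{4,5}
So after constraint 3: D(V)={6,7,8}, size = 3

Answer: 3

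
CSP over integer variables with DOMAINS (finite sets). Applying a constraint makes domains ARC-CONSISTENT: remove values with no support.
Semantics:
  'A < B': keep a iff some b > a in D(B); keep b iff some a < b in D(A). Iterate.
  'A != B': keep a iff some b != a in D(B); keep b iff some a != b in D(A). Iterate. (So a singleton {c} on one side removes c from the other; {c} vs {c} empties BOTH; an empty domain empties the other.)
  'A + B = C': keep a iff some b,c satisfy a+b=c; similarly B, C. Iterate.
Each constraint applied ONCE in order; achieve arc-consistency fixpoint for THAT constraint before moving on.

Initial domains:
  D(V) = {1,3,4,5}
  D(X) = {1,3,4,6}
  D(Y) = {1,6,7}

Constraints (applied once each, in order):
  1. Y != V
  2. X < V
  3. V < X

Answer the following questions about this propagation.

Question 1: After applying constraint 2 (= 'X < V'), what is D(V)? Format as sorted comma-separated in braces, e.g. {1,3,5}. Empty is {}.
Answer: {3,4,5}

Derivation:
Constraint 1 (Y != V) on D(Y)={1,6,7} D(V)={1,3,4,5}: no change
Constraint 2 (X < V) on D(X)={1,3,4,6} D(V)={1,3,4,5}: X {1,3,4,6}->{1,3,4}; V {1,3,4,5}->{3,4,5}
So after constraint 2: D(V) = {3,4,5}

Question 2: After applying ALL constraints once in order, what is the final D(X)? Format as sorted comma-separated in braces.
Answer: {4}

Derivation:
Constraint 1 (Y != V) on D(Y)={1,6,7} D(V)={1,3,4,5}: no change
Constraint 2 (X < V) on D(X)={1,3,4,6} D(V)={1,3,4,5}: X {1,3,4,6}->{1,3,4}; V {1,3,4,5}->{3,4,5}
Constraint 3 (V < X) on D(V)={3,4,5} D(X)={1,3,4}: V {3,4,5}->{3}; X {1,3,4}->{4}
So after all 3 constraints: D(X) = {4}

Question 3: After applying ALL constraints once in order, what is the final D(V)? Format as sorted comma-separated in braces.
Answer: {3}

Derivation:
Constraint 1 (Y != V) on D(Y)={1,6,7} D(V)={1,3,4,5}: no change
Constraint 2 (X < V) on D(X)={1,3,4,6} D(V)={1,3,4,5}: X {1,3,4,6}->{1,3,4}; V {1,3,4,5}->{3,4,5}
Constraint 3 (V < X) on D(V)={3,4,5} D(X)={1,3,4}: V {3,4,5}->{3}; X {1,3,4}->{4}
So after all 3 constraints: D(V) = {3}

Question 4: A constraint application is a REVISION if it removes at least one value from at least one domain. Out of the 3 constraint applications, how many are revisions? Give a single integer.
Constraint 1 (Y != V) on D(Y)={1,6,7} D(V)={1,3,4,5}: no change => not a revision
Constraint 2 (X < V) on D(X)={1,3,4,6} D(V)={1,3,4,5}: X {1,3,4,6}->{1,3,4}; V {1,3,4,5}->{3,4,5} => REVISION
Constraint 3 (V < X) on D(V)={3,4,5} D(X)={1,3,4}: V {3,4,5}->{3}; X {1,3,4}->{4} => REVISION
Total revisions = 2

Answer: 2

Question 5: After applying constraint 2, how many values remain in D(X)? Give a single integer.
Answer: 3

Derivation:
Constraint 1 (Y != V) on D(Y)={1,6,7} D(V)={1,3,4,5}: no change
Constraint 2 (X < V) on D(X)={1,3,4,6} D(V)={1,3,4,5}: X {1,3,4,6}->{1,3,4}; V {1,3,4,5}->{3,4,5}
So after constraint 2: D(X)={1,3,4}, size = 3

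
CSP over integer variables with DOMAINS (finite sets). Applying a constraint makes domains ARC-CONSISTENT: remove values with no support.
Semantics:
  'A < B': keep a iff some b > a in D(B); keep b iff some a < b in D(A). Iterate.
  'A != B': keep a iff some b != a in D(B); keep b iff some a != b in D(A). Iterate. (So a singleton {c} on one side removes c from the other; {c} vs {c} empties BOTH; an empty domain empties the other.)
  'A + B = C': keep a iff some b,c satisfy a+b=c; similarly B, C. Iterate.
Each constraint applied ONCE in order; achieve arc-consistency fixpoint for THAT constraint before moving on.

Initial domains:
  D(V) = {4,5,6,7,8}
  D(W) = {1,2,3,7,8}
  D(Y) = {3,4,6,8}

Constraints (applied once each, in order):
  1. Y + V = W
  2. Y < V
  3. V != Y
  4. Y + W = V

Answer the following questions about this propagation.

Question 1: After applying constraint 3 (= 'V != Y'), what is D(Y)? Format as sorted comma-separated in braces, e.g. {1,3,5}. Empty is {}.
Answer: {3,4}

Derivation:
Constraint 1 (Y + V = W) on D(Y)={3,4,6,8} D(V)={4,5,6,7,8} D(W)={1,2,3,7,8}: Y {3,4,6,8}->{3,4}; V {4,5,6,7,8}->{4,5}; W {1,2,3,7,8}->{7,8}
Constraint 2 (Y < V) on D(Y)={3,4} D(V)={4,5}: no change
Constraint 3 (V != Y) on D(V)={4,5} D(Y)={3,4}: no change
So after constraint 3: D(Y) = {3,4}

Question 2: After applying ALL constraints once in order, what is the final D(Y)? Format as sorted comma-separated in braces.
Answer: {}

Derivation:
Constraint 1 (Y + V = W) on D(Y)={3,4,6,8} D(V)={4,5,6,7,8} D(W)={1,2,3,7,8}: Y {3,4,6,8}->{3,4}; V {4,5,6,7,8}->{4,5}; W {1,2,3,7,8}->{7,8}
Constraint 2 (Y < V) on D(Y)={3,4} D(V)={4,5}: no change
Constraint 3 (V != Y) on D(V)={4,5} D(Y)={3,4}: no change
Constraint 4 (Y + W = V) on D(Y)={3,4} D(W)={7,8} D(V)={4,5}: Y {3,4}->{}; W {7,8}->{}; V {4,5}->{}
So after all 4 constraints: D(Y) = {}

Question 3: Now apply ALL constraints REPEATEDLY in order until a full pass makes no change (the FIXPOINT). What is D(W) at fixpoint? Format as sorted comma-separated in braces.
pass 0 (initial): D(W)={1,2,3,7,8}
pass 1: V {4,5,6,7,8}->{}; W {1,2,3,7,8}->{}; Y {3,4,6,8}->{}
pass 2: no change
Fixpoint after 2 passes: D(W) = {}

Answer: {}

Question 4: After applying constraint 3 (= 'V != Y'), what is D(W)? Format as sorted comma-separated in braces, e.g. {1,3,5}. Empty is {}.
Answer: {7,8}

Derivation:
Constraint 1 (Y + V = W) on D(Y)={3,4,6,8} D(V)={4,5,6,7,8} D(W)={1,2,3,7,8}: Y {3,4,6,8}->{3,4}; V {4,5,6,7,8}->{4,5}; W {1,2,3,7,8}->{7,8}
Constraint 2 (Y < V) on D(Y)={3,4} D(V)={4,5}: no change
Constraint 3 (V != Y) on D(V)={4,5} D(Y)={3,4}: no change
So after constraint 3: D(W) = {7,8}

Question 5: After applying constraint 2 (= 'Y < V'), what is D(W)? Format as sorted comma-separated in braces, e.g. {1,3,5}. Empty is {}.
Constraint 1 (Y + V = W) on D(Y)={3,4,6,8} D(V)={4,5,6,7,8} D(W)={1,2,3,7,8}: Y {3,4,6,8}->{3,4}; V {4,5,6,7,8}->{4,5}; W {1,2,3,7,8}->{7,8}
Constraint 2 (Y < V) on D(Y)={3,4} D(V)={4,5}: no change
So after constraint 2: D(W) = {7,8}

Answer: {7,8}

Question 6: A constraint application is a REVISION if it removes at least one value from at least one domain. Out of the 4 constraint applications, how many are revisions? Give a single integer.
Constraint 1 (Y + V = W) on D(Y)={3,4,6,8} D(V)={4,5,6,7,8} D(W)={1,2,3,7,8}: Y {3,4,6,8}->{3,4}; V {4,5,6,7,8}->{4,5}; W {1,2,3,7,8}->{7,8} => REVISION
Constraint 2 (Y < V) on D(Y)={3,4} D(V)={4,5}: no change => not a revision
Constraint 3 (V != Y) on D(V)={4,5} D(Y)={3,4}: no change => not a revision
Constraint 4 (Y + W = V) on D(Y)={3,4} D(W)={7,8} D(V)={4,5}: Y {3,4}->{}; W {7,8}->{}; V {4,5}->{} => REVISION
Total revisions = 2

Answer: 2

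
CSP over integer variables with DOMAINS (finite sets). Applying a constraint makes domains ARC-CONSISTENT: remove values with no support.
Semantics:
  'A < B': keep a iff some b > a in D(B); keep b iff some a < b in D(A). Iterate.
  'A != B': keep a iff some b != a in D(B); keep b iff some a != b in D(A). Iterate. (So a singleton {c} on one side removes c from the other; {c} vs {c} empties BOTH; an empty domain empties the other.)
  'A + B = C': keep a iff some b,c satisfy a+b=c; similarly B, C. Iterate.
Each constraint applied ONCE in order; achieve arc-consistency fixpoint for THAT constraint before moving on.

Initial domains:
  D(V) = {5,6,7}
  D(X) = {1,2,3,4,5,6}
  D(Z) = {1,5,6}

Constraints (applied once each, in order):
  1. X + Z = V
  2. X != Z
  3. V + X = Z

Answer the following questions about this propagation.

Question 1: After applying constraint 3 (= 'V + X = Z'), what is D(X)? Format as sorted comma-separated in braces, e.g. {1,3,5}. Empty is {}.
Answer: {1}

Derivation:
Constraint 1 (X + Z = V) on D(X)={1,2,3,4,5,6} D(Z)={1,5,6} D(V)={5,6,7}: X {1,2,3,4,5,6}->{1,2,4,5,6}
Constraint 2 (X != Z) on D(X)={1,2,4,5,6} D(Z)={1,5,6}: no change
Constraint 3 (V + X = Z) on D(V)={5,6,7} D(X)={1,2,4,5,6} D(Z)={1,5,6}: V {5,6,7}->{5}; X {1,2,4,5,6}->{1}; Z {1,5,6}->{6}
So after constraint 3: D(X) = {1}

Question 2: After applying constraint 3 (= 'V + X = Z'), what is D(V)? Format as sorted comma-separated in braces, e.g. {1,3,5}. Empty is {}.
Constraint 1 (X + Z = V) on D(X)={1,2,3,4,5,6} D(Z)={1,5,6} D(V)={5,6,7}: X {1,2,3,4,5,6}->{1,2,4,5,6}
Constraint 2 (X != Z) on D(X)={1,2,4,5,6} D(Z)={1,5,6}: no change
Constraint 3 (V + X = Z) on D(V)={5,6,7} D(X)={1,2,4,5,6} D(Z)={1,5,6}: V {5,6,7}->{5}; X {1,2,4,5,6}->{1}; Z {1,5,6}->{6}
So after constraint 3: D(V) = {5}

Answer: {5}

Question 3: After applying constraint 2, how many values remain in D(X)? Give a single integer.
Answer: 5

Derivation:
Constraint 1 (X + Z = V) on D(X)={1,2,3,4,5,6} D(Z)={1,5,6} D(V)={5,6,7}: X {1,2,3,4,5,6}->{1,2,4,5,6}
Constraint 2 (X != Z) on D(X)={1,2,4,5,6} D(Z)={1,5,6}: no change
So after constraint 2: D(X)={1,2,4,5,6}, size = 5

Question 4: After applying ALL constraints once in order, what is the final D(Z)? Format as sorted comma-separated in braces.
Answer: {6}

Derivation:
Constraint 1 (X + Z = V) on D(X)={1,2,3,4,5,6} D(Z)={1,5,6} D(V)={5,6,7}: X {1,2,3,4,5,6}->{1,2,4,5,6}
Constraint 2 (X != Z) on D(X)={1,2,4,5,6} D(Z)={1,5,6}: no change
Constraint 3 (V + X = Z) on D(V)={5,6,7} D(X)={1,2,4,5,6} D(Z)={1,5,6}: V {5,6,7}->{5}; X {1,2,4,5,6}->{1}; Z {1,5,6}->{6}
So after all 3 constraints: D(Z) = {6}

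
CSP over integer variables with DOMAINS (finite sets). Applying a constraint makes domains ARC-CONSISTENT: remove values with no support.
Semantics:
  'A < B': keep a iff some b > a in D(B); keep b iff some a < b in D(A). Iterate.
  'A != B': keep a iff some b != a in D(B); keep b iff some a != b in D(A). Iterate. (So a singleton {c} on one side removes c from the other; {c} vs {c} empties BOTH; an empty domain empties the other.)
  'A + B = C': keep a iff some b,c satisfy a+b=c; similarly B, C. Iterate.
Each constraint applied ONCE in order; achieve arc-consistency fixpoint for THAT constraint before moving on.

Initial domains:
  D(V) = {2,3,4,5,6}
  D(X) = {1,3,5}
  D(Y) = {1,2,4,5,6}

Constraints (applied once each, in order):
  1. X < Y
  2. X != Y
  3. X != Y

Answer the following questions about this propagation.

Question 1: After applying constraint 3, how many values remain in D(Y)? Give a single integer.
Constraint 1 (X < Y) on D(X)={1,3,5} D(Y)={1,2,4,5,6}: Y {1,2,4,5,6}->{2,4,5,6}
Constraint 2 (X != Y) on D(X)={1,3,5} D(Y)={2,4,5,6}: no change
Constraint 3 (X != Y) on D(X)={1,3,5} D(Y)={2,4,5,6}: no change
So after constraint 3: D(Y)={2,4,5,6}, size = 4

Answer: 4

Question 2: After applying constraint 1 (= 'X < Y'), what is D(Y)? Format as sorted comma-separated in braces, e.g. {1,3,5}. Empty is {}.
Constraint 1 (X < Y) on D(X)={1,3,5} D(Y)={1,2,4,5,6}: Y {1,2,4,5,6}->{2,4,5,6}
So after constraint 1: D(Y) = {2,4,5,6}

Answer: {2,4,5,6}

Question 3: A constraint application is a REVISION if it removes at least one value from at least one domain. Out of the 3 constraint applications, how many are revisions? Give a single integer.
Constraint 1 (X < Y) on D(X)={1,3,5} D(Y)={1,2,4,5,6}: Y {1,2,4,5,6}->{2,4,5,6} => REVISION
Constraint 2 (X != Y) on D(X)={1,3,5} D(Y)={2,4,5,6}: no change => not a revision
Constraint 3 (X != Y) on D(X)={1,3,5} D(Y)={2,4,5,6}: no change => not a revision
Total revisions = 1

Answer: 1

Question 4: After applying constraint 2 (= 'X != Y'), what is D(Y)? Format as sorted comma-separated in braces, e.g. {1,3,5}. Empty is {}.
Constraint 1 (X < Y) on D(X)={1,3,5} D(Y)={1,2,4,5,6}: Y {1,2,4,5,6}->{2,4,5,6}
Constraint 2 (X != Y) on D(X)={1,3,5} D(Y)={2,4,5,6}: no change
So after constraint 2: D(Y) = {2,4,5,6}

Answer: {2,4,5,6}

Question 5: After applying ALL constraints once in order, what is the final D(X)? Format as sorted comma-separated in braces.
Constraint 1 (X < Y) on D(X)={1,3,5} D(Y)={1,2,4,5,6}: Y {1,2,4,5,6}->{2,4,5,6}
Constraint 2 (X != Y) on D(X)={1,3,5} D(Y)={2,4,5,6}: no change
Constraint 3 (X != Y) on D(X)={1,3,5} D(Y)={2,4,5,6}: no change
So after all 3 constraints: D(X) = {1,3,5}

Answer: {1,3,5}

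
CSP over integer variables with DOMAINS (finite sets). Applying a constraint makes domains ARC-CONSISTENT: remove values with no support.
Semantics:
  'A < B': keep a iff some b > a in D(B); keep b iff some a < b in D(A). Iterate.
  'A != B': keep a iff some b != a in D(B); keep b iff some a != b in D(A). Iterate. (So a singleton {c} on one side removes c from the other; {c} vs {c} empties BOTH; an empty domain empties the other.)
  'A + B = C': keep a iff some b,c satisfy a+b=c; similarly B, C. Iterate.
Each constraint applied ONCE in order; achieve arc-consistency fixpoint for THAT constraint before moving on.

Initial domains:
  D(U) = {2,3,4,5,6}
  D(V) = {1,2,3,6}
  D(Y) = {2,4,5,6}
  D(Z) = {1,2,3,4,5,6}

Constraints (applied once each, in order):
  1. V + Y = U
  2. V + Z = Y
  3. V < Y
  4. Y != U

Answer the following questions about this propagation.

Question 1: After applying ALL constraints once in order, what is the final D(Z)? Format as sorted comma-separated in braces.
Answer: {1,2,3,4}

Derivation:
Constraint 1 (V + Y = U) on D(V)={1,2,3,6} D(Y)={2,4,5,6} D(U)={2,3,4,5,6}: V {1,2,3,6}->{1,2,3}; Y {2,4,5,6}->{2,4,5}; U {2,3,4,5,6}->{3,4,5,6}
Constraint 2 (V + Z = Y) on D(V)={1,2,3} D(Z)={1,2,3,4,5,6} D(Y)={2,4,5}: Z {1,2,3,4,5,6}->{1,2,3,4}
Constraint 3 (V < Y) on D(V)={1,2,3} D(Y)={2,4,5}: no change
Constraint 4 (Y != U) on D(Y)={2,4,5} D(U)={3,4,5,6}: no change
So after all 4 constraints: D(Z) = {1,2,3,4}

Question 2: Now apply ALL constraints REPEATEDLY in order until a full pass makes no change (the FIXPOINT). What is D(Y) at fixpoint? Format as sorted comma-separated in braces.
pass 0 (initial): D(Y)={2,4,5,6}
pass 1: U {2,3,4,5,6}->{3,4,5,6}; V {1,2,3,6}->{1,2,3}; Y {2,4,5,6}->{2,4,5}; Z {1,2,3,4,5,6}->{1,2,3,4}
pass 2: no change
Fixpoint after 2 passes: D(Y) = {2,4,5}

Answer: {2,4,5}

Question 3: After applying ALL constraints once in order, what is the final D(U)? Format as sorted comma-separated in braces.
Constraint 1 (V + Y = U) on D(V)={1,2,3,6} D(Y)={2,4,5,6} D(U)={2,3,4,5,6}: V {1,2,3,6}->{1,2,3}; Y {2,4,5,6}->{2,4,5}; U {2,3,4,5,6}->{3,4,5,6}
Constraint 2 (V + Z = Y) on D(V)={1,2,3} D(Z)={1,2,3,4,5,6} D(Y)={2,4,5}: Z {1,2,3,4,5,6}->{1,2,3,4}
Constraint 3 (V < Y) on D(V)={1,2,3} D(Y)={2,4,5}: no change
Constraint 4 (Y != U) on D(Y)={2,4,5} D(U)={3,4,5,6}: no change
So after all 4 constraints: D(U) = {3,4,5,6}

Answer: {3,4,5,6}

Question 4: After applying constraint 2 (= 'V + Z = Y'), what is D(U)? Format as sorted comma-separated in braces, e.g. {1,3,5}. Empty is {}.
Constraint 1 (V + Y = U) on D(V)={1,2,3,6} D(Y)={2,4,5,6} D(U)={2,3,4,5,6}: V {1,2,3,6}->{1,2,3}; Y {2,4,5,6}->{2,4,5}; U {2,3,4,5,6}->{3,4,5,6}
Constraint 2 (V + Z = Y) on D(V)={1,2,3} D(Z)={1,2,3,4,5,6} D(Y)={2,4,5}: Z {1,2,3,4,5,6}->{1,2,3,4}
So after constraint 2: D(U) = {3,4,5,6}

Answer: {3,4,5,6}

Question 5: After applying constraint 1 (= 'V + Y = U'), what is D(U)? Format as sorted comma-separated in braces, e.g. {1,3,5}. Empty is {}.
Constraint 1 (V + Y = U) on D(V)={1,2,3,6} D(Y)={2,4,5,6} D(U)={2,3,4,5,6}: V {1,2,3,6}->{1,2,3}; Y {2,4,5,6}->{2,4,5}; U {2,3,4,5,6}->{3,4,5,6}
So after constraint 1: D(U) = {3,4,5,6}

Answer: {3,4,5,6}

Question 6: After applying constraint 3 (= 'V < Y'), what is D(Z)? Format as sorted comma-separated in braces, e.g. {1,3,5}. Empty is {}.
Answer: {1,2,3,4}

Derivation:
Constraint 1 (V + Y = U) on D(V)={1,2,3,6} D(Y)={2,4,5,6} D(U)={2,3,4,5,6}: V {1,2,3,6}->{1,2,3}; Y {2,4,5,6}->{2,4,5}; U {2,3,4,5,6}->{3,4,5,6}
Constraint 2 (V + Z = Y) on D(V)={1,2,3} D(Z)={1,2,3,4,5,6} D(Y)={2,4,5}: Z {1,2,3,4,5,6}->{1,2,3,4}
Constraint 3 (V < Y) on D(V)={1,2,3} D(Y)={2,4,5}: no change
So after constraint 3: D(Z) = {1,2,3,4}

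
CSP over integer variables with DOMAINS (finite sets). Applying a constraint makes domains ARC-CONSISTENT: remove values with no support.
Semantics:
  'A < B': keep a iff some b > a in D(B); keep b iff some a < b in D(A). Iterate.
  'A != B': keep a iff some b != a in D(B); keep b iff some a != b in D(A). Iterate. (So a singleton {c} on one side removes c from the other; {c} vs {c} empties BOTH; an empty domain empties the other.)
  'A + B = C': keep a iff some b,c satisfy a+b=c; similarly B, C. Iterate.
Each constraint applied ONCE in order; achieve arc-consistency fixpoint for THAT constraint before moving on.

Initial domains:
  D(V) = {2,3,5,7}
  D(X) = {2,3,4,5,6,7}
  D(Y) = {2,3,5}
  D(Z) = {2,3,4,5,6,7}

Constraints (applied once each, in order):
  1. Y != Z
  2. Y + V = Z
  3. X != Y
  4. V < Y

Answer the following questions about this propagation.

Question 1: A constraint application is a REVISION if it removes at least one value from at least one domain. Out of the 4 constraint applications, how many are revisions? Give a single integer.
Answer: 2

Derivation:
Constraint 1 (Y != Z) on D(Y)={2,3,5} D(Z)={2,3,4,5,6,7}: no change => not a revision
Constraint 2 (Y + V = Z) on D(Y)={2,3,5} D(V)={2,3,5,7} D(Z)={2,3,4,5,6,7}: V {2,3,5,7}->{2,3,5}; Z {2,3,4,5,6,7}->{4,5,6,7} => REVISION
Constraint 3 (X != Y) on D(X)={2,3,4,5,6,7} D(Y)={2,3,5}: no change => not a revision
Constraint 4 (V < Y) on D(V)={2,3,5} D(Y)={2,3,5}: V {2,3,5}->{2,3}; Y {2,3,5}->{3,5} => REVISION
Total revisions = 2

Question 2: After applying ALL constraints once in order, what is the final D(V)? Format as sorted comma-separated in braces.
Constraint 1 (Y != Z) on D(Y)={2,3,5} D(Z)={2,3,4,5,6,7}: no change
Constraint 2 (Y + V = Z) on D(Y)={2,3,5} D(V)={2,3,5,7} D(Z)={2,3,4,5,6,7}: V {2,3,5,7}->{2,3,5}; Z {2,3,4,5,6,7}->{4,5,6,7}
Constraint 3 (X != Y) on D(X)={2,3,4,5,6,7} D(Y)={2,3,5}: no change
Constraint 4 (V < Y) on D(V)={2,3,5} D(Y)={2,3,5}: V {2,3,5}->{2,3}; Y {2,3,5}->{3,5}
So after all 4 constraints: D(V) = {2,3}

Answer: {2,3}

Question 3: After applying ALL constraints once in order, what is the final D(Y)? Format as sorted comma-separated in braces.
Constraint 1 (Y != Z) on D(Y)={2,3,5} D(Z)={2,3,4,5,6,7}: no change
Constraint 2 (Y + V = Z) on D(Y)={2,3,5} D(V)={2,3,5,7} D(Z)={2,3,4,5,6,7}: V {2,3,5,7}->{2,3,5}; Z {2,3,4,5,6,7}->{4,5,6,7}
Constraint 3 (X != Y) on D(X)={2,3,4,5,6,7} D(Y)={2,3,5}: no change
Constraint 4 (V < Y) on D(V)={2,3,5} D(Y)={2,3,5}: V {2,3,5}->{2,3}; Y {2,3,5}->{3,5}
So after all 4 constraints: D(Y) = {3,5}

Answer: {3,5}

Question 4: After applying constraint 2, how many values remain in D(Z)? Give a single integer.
Answer: 4

Derivation:
Constraint 1 (Y != Z) on D(Y)={2,3,5} D(Z)={2,3,4,5,6,7}: no change
Constraint 2 (Y + V = Z) on D(Y)={2,3,5} D(V)={2,3,5,7} D(Z)={2,3,4,5,6,7}: V {2,3,5,7}->{2,3,5}; Z {2,3,4,5,6,7}->{4,5,6,7}
So after constraint 2: D(Z)={4,5,6,7}, size = 4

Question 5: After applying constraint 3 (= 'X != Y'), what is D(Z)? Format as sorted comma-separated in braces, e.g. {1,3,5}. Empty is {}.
Answer: {4,5,6,7}

Derivation:
Constraint 1 (Y != Z) on D(Y)={2,3,5} D(Z)={2,3,4,5,6,7}: no change
Constraint 2 (Y + V = Z) on D(Y)={2,3,5} D(V)={2,3,5,7} D(Z)={2,3,4,5,6,7}: V {2,3,5,7}->{2,3,5}; Z {2,3,4,5,6,7}->{4,5,6,7}
Constraint 3 (X != Y) on D(X)={2,3,4,5,6,7} D(Y)={2,3,5}: no change
So after constraint 3: D(Z) = {4,5,6,7}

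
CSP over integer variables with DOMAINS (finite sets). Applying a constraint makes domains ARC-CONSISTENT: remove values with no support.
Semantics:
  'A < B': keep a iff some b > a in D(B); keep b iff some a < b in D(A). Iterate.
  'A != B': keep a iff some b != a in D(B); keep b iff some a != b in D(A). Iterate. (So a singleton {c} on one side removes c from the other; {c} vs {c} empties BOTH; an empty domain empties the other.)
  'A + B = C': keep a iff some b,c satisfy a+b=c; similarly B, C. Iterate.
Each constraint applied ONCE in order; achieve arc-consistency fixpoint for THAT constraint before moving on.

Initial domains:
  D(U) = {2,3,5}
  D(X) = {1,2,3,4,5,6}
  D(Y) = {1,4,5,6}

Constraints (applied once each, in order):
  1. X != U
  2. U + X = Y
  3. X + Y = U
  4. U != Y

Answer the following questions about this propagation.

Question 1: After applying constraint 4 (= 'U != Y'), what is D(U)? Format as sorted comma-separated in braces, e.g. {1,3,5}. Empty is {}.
Constraint 1 (X != U) on D(X)={1,2,3,4,5,6} D(U)={2,3,5}: no change
Constraint 2 (U + X = Y) on D(U)={2,3,5} D(X)={1,2,3,4,5,6} D(Y)={1,4,5,6}: X {1,2,3,4,5,6}->{1,2,3,4}; Y {1,4,5,6}->{4,5,6}
Constraint 3 (X + Y = U) on D(X)={1,2,3,4} D(Y)={4,5,6} D(U)={2,3,5}: X {1,2,3,4}->{1}; Y {4,5,6}->{4}; U {2,3,5}->{5}
Constraint 4 (U != Y) on D(U)={5} D(Y)={4}: no change
So after constraint 4: D(U) = {5}

Answer: {5}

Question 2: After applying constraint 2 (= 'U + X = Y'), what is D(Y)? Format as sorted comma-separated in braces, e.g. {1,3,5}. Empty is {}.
Answer: {4,5,6}

Derivation:
Constraint 1 (X != U) on D(X)={1,2,3,4,5,6} D(U)={2,3,5}: no change
Constraint 2 (U + X = Y) on D(U)={2,3,5} D(X)={1,2,3,4,5,6} D(Y)={1,4,5,6}: X {1,2,3,4,5,6}->{1,2,3,4}; Y {1,4,5,6}->{4,5,6}
So after constraint 2: D(Y) = {4,5,6}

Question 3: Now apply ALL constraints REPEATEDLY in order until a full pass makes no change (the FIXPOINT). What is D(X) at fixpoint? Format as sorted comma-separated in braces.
pass 0 (initial): D(X)={1,2,3,4,5,6}
pass 1: U {2,3,5}->{5}; X {1,2,3,4,5,6}->{1}; Y {1,4,5,6}->{4}
pass 2: U {5}->{}; X {1}->{}; Y {4}->{}
pass 3: no change
Fixpoint after 3 passes: D(X) = {}

Answer: {}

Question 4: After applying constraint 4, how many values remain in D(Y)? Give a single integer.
Answer: 1

Derivation:
Constraint 1 (X != U) on D(X)={1,2,3,4,5,6} D(U)={2,3,5}: no change
Constraint 2 (U + X = Y) on D(U)={2,3,5} D(X)={1,2,3,4,5,6} D(Y)={1,4,5,6}: X {1,2,3,4,5,6}->{1,2,3,4}; Y {1,4,5,6}->{4,5,6}
Constraint 3 (X + Y = U) on D(X)={1,2,3,4} D(Y)={4,5,6} D(U)={2,3,5}: X {1,2,3,4}->{1}; Y {4,5,6}->{4}; U {2,3,5}->{5}
Constraint 4 (U != Y) on D(U)={5} D(Y)={4}: no change
So after constraint 4: D(Y)={4}, size = 1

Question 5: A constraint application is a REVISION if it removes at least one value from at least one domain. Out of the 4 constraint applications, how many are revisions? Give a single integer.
Answer: 2

Derivation:
Constraint 1 (X != U) on D(X)={1,2,3,4,5,6} D(U)={2,3,5}: no change => not a revision
Constraint 2 (U + X = Y) on D(U)={2,3,5} D(X)={1,2,3,4,5,6} D(Y)={1,4,5,6}: X {1,2,3,4,5,6}->{1,2,3,4}; Y {1,4,5,6}->{4,5,6} => REVISION
Constraint 3 (X + Y = U) on D(X)={1,2,3,4} D(Y)={4,5,6} D(U)={2,3,5}: X {1,2,3,4}->{1}; Y {4,5,6}->{4}; U {2,3,5}->{5} => REVISION
Constraint 4 (U != Y) on D(U)={5} D(Y)={4}: no change => not a revision
Total revisions = 2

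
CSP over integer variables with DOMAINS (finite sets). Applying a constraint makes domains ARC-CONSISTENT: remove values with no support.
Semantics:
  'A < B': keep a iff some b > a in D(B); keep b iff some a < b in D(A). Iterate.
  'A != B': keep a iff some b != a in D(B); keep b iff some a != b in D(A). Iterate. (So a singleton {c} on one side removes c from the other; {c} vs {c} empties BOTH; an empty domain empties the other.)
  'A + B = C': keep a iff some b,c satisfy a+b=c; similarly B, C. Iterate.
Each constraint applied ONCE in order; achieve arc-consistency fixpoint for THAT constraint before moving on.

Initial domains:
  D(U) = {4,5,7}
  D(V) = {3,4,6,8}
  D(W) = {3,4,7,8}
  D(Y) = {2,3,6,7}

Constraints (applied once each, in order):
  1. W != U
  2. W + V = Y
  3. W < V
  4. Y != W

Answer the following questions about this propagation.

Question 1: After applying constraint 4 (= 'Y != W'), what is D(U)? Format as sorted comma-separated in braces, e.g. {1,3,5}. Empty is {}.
Constraint 1 (W != U) on D(W)={3,4,7,8} D(U)={4,5,7}: no change
Constraint 2 (W + V = Y) on D(W)={3,4,7,8} D(V)={3,4,6,8} D(Y)={2,3,6,7}: W {3,4,7,8}->{3,4}; V {3,4,6,8}->{3,4}; Y {2,3,6,7}->{6,7}
Constraint 3 (W < V) on D(W)={3,4} D(V)={3,4}: W {3,4}->{3}; V {3,4}->{4}
Constraint 4 (Y != W) on D(Y)={6,7} D(W)={3}: no change
So after constraint 4: D(U) = {4,5,7}

Answer: {4,5,7}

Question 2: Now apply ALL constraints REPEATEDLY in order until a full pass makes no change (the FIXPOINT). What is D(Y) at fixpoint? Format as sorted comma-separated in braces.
pass 0 (initial): D(Y)={2,3,6,7}
pass 1: V {3,4,6,8}->{4}; W {3,4,7,8}->{3}; Y {2,3,6,7}->{6,7}
pass 2: Y {6,7}->{7}
pass 3: no change
Fixpoint after 3 passes: D(Y) = {7}

Answer: {7}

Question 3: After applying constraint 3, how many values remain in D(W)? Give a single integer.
Constraint 1 (W != U) on D(W)={3,4,7,8} D(U)={4,5,7}: no change
Constraint 2 (W + V = Y) on D(W)={3,4,7,8} D(V)={3,4,6,8} D(Y)={2,3,6,7}: W {3,4,7,8}->{3,4}; V {3,4,6,8}->{3,4}; Y {2,3,6,7}->{6,7}
Constraint 3 (W < V) on D(W)={3,4} D(V)={3,4}: W {3,4}->{3}; V {3,4}->{4}
So after constraint 3: D(W)={3}, size = 1

Answer: 1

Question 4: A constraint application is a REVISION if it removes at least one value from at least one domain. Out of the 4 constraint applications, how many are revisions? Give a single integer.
Constraint 1 (W != U) on D(W)={3,4,7,8} D(U)={4,5,7}: no change => not a revision
Constraint 2 (W + V = Y) on D(W)={3,4,7,8} D(V)={3,4,6,8} D(Y)={2,3,6,7}: W {3,4,7,8}->{3,4}; V {3,4,6,8}->{3,4}; Y {2,3,6,7}->{6,7} => REVISION
Constraint 3 (W < V) on D(W)={3,4} D(V)={3,4}: W {3,4}->{3}; V {3,4}->{4} => REVISION
Constraint 4 (Y != W) on D(Y)={6,7} D(W)={3}: no change => not a revision
Total revisions = 2

Answer: 2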